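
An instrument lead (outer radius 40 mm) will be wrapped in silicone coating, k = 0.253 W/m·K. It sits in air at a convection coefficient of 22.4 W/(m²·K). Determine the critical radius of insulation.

For a cylinder r_cr = k/h = 0.253/22.4
r_cr = 11.3 mm; since the bare radius (40 mm) is above r_cr, any added insulation will reduce heat loss.

r_cr ≈ 11.3 mm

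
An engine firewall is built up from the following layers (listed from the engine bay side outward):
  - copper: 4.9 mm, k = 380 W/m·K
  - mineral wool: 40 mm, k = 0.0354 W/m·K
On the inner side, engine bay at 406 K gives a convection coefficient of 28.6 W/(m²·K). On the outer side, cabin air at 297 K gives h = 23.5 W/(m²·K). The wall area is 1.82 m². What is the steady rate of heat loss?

Q ≈ 164 W

Using the resistance-network approach (series):
R_inner film = 1/(h_i·A) = 1/(28.6×1.82) = 0.01921 K/W
R_copper = L/(kA) = 0.0049/(380×1.82) = 7.085×10^-6 K/W
R_mineral wool = L/(kA) = 0.04/(0.0354×1.82) = 0.6208 K/W
R_outer film = 1/(h_o·A) = 1/(23.5×1.82) = 0.02338 K/W
R_total = 0.6634 K/W
Q = ΔT / R_total = 109 / 0.6634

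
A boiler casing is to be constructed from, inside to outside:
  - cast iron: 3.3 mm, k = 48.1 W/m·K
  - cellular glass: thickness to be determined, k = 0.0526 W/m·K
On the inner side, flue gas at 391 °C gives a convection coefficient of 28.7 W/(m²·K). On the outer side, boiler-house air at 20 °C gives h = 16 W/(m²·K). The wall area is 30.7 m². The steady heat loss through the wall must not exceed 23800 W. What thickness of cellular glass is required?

L ≈ 20 mm

Thermal resistances in series:
R_inner film = 1/(h_i·A) = 1/(28.7×30.7) = 0.001135 K/W
R_cast iron = L/(kA) = 0.0033/(48.1×30.7) = 2.235×10^-6 K/W
R_outer film = 1/(h_o·A) = 1/(16×30.7) = 0.002036 K/W
Sum of the known resistances R_other = 0.003173 K/W
Required total resistance R_tot = ΔT/Q_allow = 371/23800 = 0.01559 K/W
R_cellular glass = R_tot − R_other = 0.01242 K/W
L = R·k·A = 0.01242×0.0526×30.7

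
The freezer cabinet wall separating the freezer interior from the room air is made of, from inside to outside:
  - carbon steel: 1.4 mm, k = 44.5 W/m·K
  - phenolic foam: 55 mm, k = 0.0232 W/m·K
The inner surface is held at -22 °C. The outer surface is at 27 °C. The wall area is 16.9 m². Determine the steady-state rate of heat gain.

Q ≈ 349 W

Thermal resistances in series:
R_carbon steel = L/(kA) = 0.0014/(44.5×16.9) = 1.862×10^-6 K/W
R_phenolic foam = L/(kA) = 0.055/(0.0232×16.9) = 0.1403 K/W
R_total = 0.1403 K/W
Q = ΔT / R_total = 49 / 0.1403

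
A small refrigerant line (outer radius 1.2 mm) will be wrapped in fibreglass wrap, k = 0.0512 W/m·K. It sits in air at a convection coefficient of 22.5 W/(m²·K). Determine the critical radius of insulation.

For a cylinder r_cr = k/h = 0.0512/22.5
r_cr = 2.28 mm; since the bare radius (1.2 mm) is below r_cr, adding a thin layer of insulation will *increase* heat loss.

r_cr ≈ 2.28 mm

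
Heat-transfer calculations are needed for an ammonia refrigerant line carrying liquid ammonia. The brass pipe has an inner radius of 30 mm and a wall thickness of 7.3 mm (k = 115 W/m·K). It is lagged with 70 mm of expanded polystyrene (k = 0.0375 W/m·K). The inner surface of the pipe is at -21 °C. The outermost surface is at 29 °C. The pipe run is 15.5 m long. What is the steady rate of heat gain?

Q ≈ 173 W

For a radial system each layer contributes R = ln(r_out/r_in)/(2πkL); films add R = 1/(hA).
R_brass pipe wall = ln(37.3/30)/(2π×115×15.5) = 1.945×10^-5 K/W
R_expanded polystyrene = ln(107.3/37.3)/(2π×0.0375×15.5) = 0.2893 K/W
R_total = 0.2893 K/W
Q = ΔT/R_total = 50/0.2893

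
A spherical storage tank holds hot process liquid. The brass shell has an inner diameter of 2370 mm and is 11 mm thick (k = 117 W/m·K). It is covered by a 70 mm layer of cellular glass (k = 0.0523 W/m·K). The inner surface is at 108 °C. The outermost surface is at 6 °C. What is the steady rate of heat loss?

Q ≈ 1450 W

Each spherical layer contributes R = (1/r_i − 1/r_o)/(4πk):
R_brass shell = (1/1.185 − 1/1.196)/(4π×117) = 5.279×10^-6 K/W
R_cellular glass = (1/1.196 − 1/1.266)/(4π×0.0523) = 0.07034 K/W
R_total = 0.07035 K/W
Q = ΔT/R_total = 102/0.07035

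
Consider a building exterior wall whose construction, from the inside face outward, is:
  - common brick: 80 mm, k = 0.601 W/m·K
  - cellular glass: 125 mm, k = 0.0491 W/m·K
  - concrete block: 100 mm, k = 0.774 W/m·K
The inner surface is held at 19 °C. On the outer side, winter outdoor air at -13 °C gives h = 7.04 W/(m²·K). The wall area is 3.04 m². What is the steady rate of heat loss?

Q ≈ 33 W

Treating each layer as a thermal resistance in series:
R_common brick = L/(kA) = 0.08/(0.601×3.04) = 0.04379 K/W
R_cellular glass = L/(kA) = 0.125/(0.0491×3.04) = 0.8374 K/W
R_concrete block = L/(kA) = 0.1/(0.774×3.04) = 0.0425 K/W
R_outer film = 1/(h_o·A) = 1/(7.04×3.04) = 0.04673 K/W
R_total = 0.9705 K/W
Q = ΔT / R_total = 32 / 0.9705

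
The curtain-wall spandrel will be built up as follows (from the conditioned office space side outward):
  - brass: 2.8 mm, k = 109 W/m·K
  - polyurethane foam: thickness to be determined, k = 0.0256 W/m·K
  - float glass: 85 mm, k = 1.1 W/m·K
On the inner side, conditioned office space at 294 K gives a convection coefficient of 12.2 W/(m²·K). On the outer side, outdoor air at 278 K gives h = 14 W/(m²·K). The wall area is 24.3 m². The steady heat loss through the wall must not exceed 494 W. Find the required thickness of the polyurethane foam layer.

L ≈ 14.2 mm

Thermal resistances in series:
R_inner film = 1/(h_i·A) = 1/(12.2×24.3) = 0.003373 K/W
R_brass = L/(kA) = 0.0028/(109×24.3) = 1.057×10^-6 K/W
R_float glass = L/(kA) = 0.085/(1.1×24.3) = 0.00318 K/W
R_outer film = 1/(h_o·A) = 1/(14×24.3) = 0.002939 K/W
Sum of the known resistances R_other = 0.009494 K/W
Required total resistance R_tot = ΔT/Q_allow = 16/494 = 0.03239 K/W
R_polyurethane foam = R_tot − R_other = 0.0229 K/W
L = R·k·A = 0.0229×0.0256×24.3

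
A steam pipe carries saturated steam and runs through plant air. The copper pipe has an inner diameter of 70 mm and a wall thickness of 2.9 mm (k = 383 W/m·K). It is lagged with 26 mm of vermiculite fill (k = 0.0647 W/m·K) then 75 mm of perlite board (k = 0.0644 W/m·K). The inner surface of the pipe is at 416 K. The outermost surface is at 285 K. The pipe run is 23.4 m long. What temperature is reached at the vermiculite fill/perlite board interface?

Treating each annulus and film as a series resistance:
R_copper pipe wall = ln(37.9/35)/(2π×383×23.4) = 1.414×10^-6 K/W
R_vermiculite fill = ln(63.9/37.9)/(2π×0.0647×23.4) = 0.05491 K/W
R_perlite board = ln(138.9/63.9)/(2π×0.0644×23.4) = 0.082 K/W
R_total = 0.1369 K/W
Q = ΔT/R_total = 131/0.1369
Q = 957 W
T_interface = T_inner − Q·ΣR(inner→interface) = 416 − 957×0.05491

T ≈ 363 K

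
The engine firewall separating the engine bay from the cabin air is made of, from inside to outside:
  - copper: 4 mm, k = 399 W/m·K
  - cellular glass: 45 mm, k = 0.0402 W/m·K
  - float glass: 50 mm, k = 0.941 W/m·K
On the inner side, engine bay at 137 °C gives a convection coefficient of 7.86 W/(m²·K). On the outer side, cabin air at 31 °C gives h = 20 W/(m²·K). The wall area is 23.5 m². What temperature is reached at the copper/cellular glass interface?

Treating each layer as a thermal resistance in series:
R_inner film = 1/(h_i·A) = 1/(7.86×23.5) = 0.005414 K/W
R_copper = L/(kA) = 0.004/(399×23.5) = 4.266×10^-7 K/W
R_cellular glass = L/(kA) = 0.045/(0.0402×23.5) = 0.04763 K/W
R_float glass = L/(kA) = 0.05/(0.941×23.5) = 0.002261 K/W
R_outer film = 1/(h_o·A) = 1/(20×23.5) = 0.002128 K/W
R_total = 0.05744 K/W;  Q = ΔT/R_total = 106/0.05744 = 1845 W
T_interface = T_inner − Q·ΣR(inner→interface) = 137 − 1850×0.005414

T ≈ 127 °C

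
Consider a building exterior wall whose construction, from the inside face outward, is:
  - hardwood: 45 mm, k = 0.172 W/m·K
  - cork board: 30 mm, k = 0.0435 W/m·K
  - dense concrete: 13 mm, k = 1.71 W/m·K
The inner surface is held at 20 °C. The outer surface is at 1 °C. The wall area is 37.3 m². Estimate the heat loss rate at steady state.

Treating each layer as a thermal resistance in series:
R_hardwood = L/(kA) = 0.045/(0.172×37.3) = 0.007014 K/W
R_cork board = L/(kA) = 0.03/(0.0435×37.3) = 0.01849 K/W
R_dense concrete = L/(kA) = 0.013/(1.71×37.3) = 2.038×10^-4 K/W
R_total = 0.02571 K/W
Q = ΔT / R_total = 19 / 0.02571

Q ≈ 739 W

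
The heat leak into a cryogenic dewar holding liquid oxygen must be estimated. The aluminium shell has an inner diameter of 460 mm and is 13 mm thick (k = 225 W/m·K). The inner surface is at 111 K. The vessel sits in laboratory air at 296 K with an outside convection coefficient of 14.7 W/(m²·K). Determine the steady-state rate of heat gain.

Q ≈ 2020 W

Each spherical layer contributes R = (1/r_i − 1/r_o)/(4πk):
R_aluminium shell = (1/0.23 − 1/0.243)/(4π×225) = 8.227×10^-5 K/W
R_outer film = 1/(h·4πr_o²) = 1/(14.7×4π×0.243²) = 0.09168 K/W
R_total = 0.09176 K/W
Q = ΔT/R_total = 185/0.09176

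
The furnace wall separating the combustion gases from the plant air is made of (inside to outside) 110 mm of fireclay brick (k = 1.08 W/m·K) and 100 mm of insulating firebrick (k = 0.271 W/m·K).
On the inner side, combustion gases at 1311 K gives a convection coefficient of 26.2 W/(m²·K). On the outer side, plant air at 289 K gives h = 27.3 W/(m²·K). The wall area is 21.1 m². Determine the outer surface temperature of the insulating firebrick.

T ≈ 358 K

Using the resistance-network approach (series):
R_inner film = 1/(h_i·A) = 1/(26.2×21.1) = 0.001809 K/W
R_fireclay brick = L/(kA) = 0.11/(1.08×21.1) = 0.004827 K/W
R_insulating firebrick = L/(kA) = 0.1/(0.271×21.1) = 0.01749 K/W
R_outer film = 1/(h_o·A) = 1/(27.3×21.1) = 0.001736 K/W
R_total = 0.02586 K/W;  Q = ΔT/R_total = 1022/0.02586 = 39520 W
T_interface = T_inner − Q·ΣR(inner→interface) = 1311 − 39500×0.02412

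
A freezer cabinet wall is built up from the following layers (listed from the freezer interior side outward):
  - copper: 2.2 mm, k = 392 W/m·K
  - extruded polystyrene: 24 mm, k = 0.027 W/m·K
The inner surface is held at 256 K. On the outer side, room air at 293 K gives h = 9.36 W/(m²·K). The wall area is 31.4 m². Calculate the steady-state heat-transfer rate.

Q ≈ 1170 W

Series thermal resistances:
R_copper = L/(kA) = 0.0022/(392×31.4) = 1.787×10^-7 K/W
R_extruded polystyrene = L/(kA) = 0.024/(0.027×31.4) = 0.02831 K/W
R_outer film = 1/(h_o·A) = 1/(9.36×31.4) = 0.003402 K/W
R_total = 0.03171 K/W
Q = ΔT / R_total = 37 / 0.03171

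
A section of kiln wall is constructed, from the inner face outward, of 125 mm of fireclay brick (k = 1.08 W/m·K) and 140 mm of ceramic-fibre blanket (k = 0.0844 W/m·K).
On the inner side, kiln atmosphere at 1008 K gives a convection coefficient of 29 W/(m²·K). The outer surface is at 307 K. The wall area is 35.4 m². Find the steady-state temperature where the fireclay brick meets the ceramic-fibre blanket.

T ≈ 950 K

Using the resistance-network approach (series):
R_inner film = 1/(h_i·A) = 1/(29×35.4) = 9.741×10^-4 K/W
R_fireclay brick = L/(kA) = 0.125/(1.08×35.4) = 0.00327 K/W
R_ceramic-fibre blanket = L/(kA) = 0.14/(0.0844×35.4) = 0.04686 K/W
R_total = 0.0511 K/W;  Q = ΔT/R_total = 701/0.0511 = 13720 W
T_interface = T_inner − Q·ΣR(inner→interface) = 1008 − 13700×0.004244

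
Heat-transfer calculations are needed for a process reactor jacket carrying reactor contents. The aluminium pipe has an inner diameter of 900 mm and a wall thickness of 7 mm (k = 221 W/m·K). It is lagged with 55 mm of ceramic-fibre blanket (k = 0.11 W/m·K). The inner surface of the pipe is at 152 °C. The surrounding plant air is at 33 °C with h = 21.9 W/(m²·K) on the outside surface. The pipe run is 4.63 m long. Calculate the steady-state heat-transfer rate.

Treating each annulus and film as a series resistance:
R_aluminium pipe wall = ln(457/450)/(2π×221×4.63) = 2.401×10^-6 K/W
R_ceramic-fibre blanket = ln(512/457)/(2π×0.11×4.63) = 0.03551 K/W
R_outer film = 1/(h_o·2πr_oL) = 1/(21.9×2π×0.512×4.63) = 0.003066 K/W
R_total = 0.03858 K/W
Q = ΔT/R_total = 119/0.03858

Q ≈ 3080 W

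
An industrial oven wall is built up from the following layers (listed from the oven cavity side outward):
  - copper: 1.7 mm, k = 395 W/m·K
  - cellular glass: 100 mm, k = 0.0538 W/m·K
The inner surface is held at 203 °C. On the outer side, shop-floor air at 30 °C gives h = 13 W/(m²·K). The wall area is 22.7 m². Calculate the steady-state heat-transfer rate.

Thermal resistances in series:
R_copper = L/(kA) = 0.0017/(395×22.7) = 1.896×10^-7 K/W
R_cellular glass = L/(kA) = 0.1/(0.0538×22.7) = 0.08188 K/W
R_outer film = 1/(h_o·A) = 1/(13×22.7) = 0.003389 K/W
R_total = 0.08527 K/W
Q = ΔT / R_total = 173 / 0.08527

Q ≈ 2030 W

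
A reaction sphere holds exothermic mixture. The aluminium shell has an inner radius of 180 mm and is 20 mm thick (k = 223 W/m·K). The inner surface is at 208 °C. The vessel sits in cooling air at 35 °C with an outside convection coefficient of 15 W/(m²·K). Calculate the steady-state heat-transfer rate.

Radial (spherical) resistances in series:
R_aluminium shell = (1/0.18 − 1/0.2)/(4π×223) = 1.982×10^-4 K/W
R_outer film = 1/(h·4πr_o²) = 1/(15×4π×0.2²) = 0.1326 K/W
R_total = 0.1328 K/W
Q = ΔT/R_total = 173/0.1328

Q ≈ 1300 W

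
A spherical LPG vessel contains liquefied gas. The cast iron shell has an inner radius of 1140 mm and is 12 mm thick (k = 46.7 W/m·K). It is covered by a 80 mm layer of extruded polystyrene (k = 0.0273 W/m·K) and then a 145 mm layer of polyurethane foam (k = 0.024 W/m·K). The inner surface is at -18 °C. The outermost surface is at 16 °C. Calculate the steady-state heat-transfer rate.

Q ≈ 75.9 W

For a spherical shell R = (1/r₁ − 1/r₂)/(4πk); film R = 1/(h·4πr²). In series:
R_cast iron shell = (1/1.14 − 1/1.152)/(4π×46.7) = 1.557×10^-5 K/W
R_extruded polystyrene = (1/1.152 − 1/1.232)/(4π×0.0273) = 0.1643 K/W
R_polyurethane foam = (1/1.232 − 1/1.377)/(4π×0.024) = 0.2834 K/W
R_total = 0.4477 K/W
Q = ΔT/R_total = 34/0.4477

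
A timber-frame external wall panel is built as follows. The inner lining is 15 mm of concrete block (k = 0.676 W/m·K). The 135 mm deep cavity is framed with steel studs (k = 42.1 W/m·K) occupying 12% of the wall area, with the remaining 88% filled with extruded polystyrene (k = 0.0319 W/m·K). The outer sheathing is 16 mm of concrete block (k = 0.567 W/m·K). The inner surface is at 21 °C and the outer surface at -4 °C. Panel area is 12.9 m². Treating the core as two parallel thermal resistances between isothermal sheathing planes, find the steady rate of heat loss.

Sheathing layers in series; stud and cavity paths in parallel between them.
R_inner = 0.015/(0.676×12.9) = 0.00172 K/W
R_stud  = 0.135/(42.1×0.12×12.9) = 0.002071 K/W
R_cav   = 0.135/(0.0319×0.88×12.9) = 0.3728 K/W
1/R_core = 1/R_stud + 1/R_cav → R_core = 0.00206 K/W
R_outer = 0.016/(0.567×12.9) = 0.002187 K/W
R_total = 0.005968 K/W
Q = ΔT/R_total = 25/0.005968

Q ≈ 4190 W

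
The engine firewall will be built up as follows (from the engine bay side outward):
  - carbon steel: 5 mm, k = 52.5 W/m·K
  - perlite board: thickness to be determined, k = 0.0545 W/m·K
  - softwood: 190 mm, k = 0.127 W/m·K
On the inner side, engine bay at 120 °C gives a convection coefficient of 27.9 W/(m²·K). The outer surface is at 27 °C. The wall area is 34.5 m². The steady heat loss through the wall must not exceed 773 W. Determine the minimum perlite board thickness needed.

L ≈ 143 mm

Series thermal resistances:
R_inner film = 1/(h_i·A) = 1/(27.9×34.5) = 0.001039 K/W
R_carbon steel = L/(kA) = 0.005/(52.5×34.5) = 2.761×10^-6 K/W
R_softwood = L/(kA) = 0.19/(0.127×34.5) = 0.04336 K/W
Sum of the known resistances R_other = 0.04441 K/W
Required total resistance R_tot = ΔT/Q_allow = 93/773 = 0.1203 K/W
R_perlite board = R_tot − R_other = 0.0759 K/W
L = R·k·A = 0.0759×0.0545×34.5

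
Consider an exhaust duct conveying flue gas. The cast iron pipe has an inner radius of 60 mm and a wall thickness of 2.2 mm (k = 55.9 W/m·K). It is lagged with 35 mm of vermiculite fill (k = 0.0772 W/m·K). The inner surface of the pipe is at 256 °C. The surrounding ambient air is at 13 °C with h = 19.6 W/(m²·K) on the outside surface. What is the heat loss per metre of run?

q′ ≈ 242 W/m

For a radial system each layer contributes R = ln(r_out/r_in)/(2πkL); films add R = 1/(hA).
R_cast iron pipe wall = ln(62.2/60)/(2π×55.9×1) = 1.025×10^-4 K/W
R_vermiculite fill = ln(97.2/62.2)/(2π×0.0772×1) = 0.9203 K/W
R_outer film = 1/(h_o·2πr_oL) = 1/(19.6×2π×0.0972×1) = 0.08354 K/W
R_total = 1.004 K/W
Q = ΔT/R_total = 243/1.004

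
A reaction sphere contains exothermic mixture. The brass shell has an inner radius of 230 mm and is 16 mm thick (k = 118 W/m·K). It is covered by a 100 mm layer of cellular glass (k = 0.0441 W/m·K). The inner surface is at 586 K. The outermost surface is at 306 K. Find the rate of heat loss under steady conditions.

Radial (spherical) resistances in series:
R_brass shell = (1/0.23 − 1/0.246)/(4π×118) = 1.907×10^-4 K/W
R_cellular glass = (1/0.246 − 1/0.346)/(4π×0.0441) = 2.12 K/W
R_total = 2.12 K/W
Q = ΔT/R_total = 280/2.12

Q ≈ 132 W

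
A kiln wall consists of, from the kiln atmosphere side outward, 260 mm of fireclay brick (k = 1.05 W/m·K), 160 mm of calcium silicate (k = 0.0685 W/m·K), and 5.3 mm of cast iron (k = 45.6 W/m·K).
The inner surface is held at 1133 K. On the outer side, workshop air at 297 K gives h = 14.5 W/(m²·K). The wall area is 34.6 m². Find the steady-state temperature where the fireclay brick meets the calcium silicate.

T ≈ 1050 K

Model the wall as resistances in series:
R_fireclay brick = L/(kA) = 0.26/(1.05×34.6) = 0.007157 K/W
R_calcium silicate = L/(kA) = 0.16/(0.0685×34.6) = 0.06751 K/W
R_cast iron = L/(kA) = 0.0053/(45.6×34.6) = 3.359×10^-6 K/W
R_outer film = 1/(h_o·A) = 1/(14.5×34.6) = 0.001993 K/W
R_total = 0.07666 K/W;  Q = ΔT/R_total = 836/0.07666 = 10910 W
T_interface = T_inner − Q·ΣR(inner→interface) = 1133 − 10900×0.007157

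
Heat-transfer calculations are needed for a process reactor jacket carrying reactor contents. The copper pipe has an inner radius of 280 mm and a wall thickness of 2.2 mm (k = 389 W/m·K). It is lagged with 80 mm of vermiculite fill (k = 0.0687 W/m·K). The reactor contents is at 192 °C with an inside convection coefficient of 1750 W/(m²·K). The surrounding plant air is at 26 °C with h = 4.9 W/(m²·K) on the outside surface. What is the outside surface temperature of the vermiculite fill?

T ≈ 48.3 °C

Treating each annulus and film as a series resistance:
R_inner film = 1/(h_i·2πr₁L) = 1/(1750×2π×0.28×1) = 3.248×10^-4 K/W
R_copper pipe wall = ln(282.2/280)/(2π×389×1) = 3.202×10^-6 K/W
R_vermiculite fill = ln(362.2/282.2)/(2π×0.0687×1) = 0.5782 K/W
R_outer film = 1/(h_o·2πr_oL) = 1/(4.9×2π×0.3622×1) = 0.08968 K/W
R_total = 0.6682 K/W
Q = ΔT/R_total = 166/0.6682
Q = 248 W/m
T_interface = T_inner − Q·ΣR(inner→interface) = 192 − 248×0.5785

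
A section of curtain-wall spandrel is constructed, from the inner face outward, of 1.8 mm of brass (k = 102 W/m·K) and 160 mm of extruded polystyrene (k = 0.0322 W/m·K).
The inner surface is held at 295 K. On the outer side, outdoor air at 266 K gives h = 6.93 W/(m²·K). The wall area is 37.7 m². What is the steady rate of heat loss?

Q ≈ 214 W

Using the resistance-network approach (series):
R_brass = L/(kA) = 0.0018/(102×37.7) = 4.681×10^-7 K/W
R_extruded polystyrene = L/(kA) = 0.16/(0.0322×37.7) = 0.1318 K/W
R_outer film = 1/(h_o·A) = 1/(6.93×37.7) = 0.003828 K/W
R_total = 0.1356 K/W
Q = ΔT / R_total = 29 / 0.1356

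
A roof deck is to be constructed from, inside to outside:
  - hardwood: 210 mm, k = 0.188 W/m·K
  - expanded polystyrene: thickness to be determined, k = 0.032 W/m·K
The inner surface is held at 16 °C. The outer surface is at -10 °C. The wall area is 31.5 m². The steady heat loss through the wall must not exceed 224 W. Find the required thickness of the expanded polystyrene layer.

L ≈ 81.3 mm

Thermal resistances in series:
R_hardwood = L/(kA) = 0.21/(0.188×31.5) = 0.03546 K/W
Sum of the known resistances R_other = 0.03546 K/W
Required total resistance R_tot = ΔT/Q_allow = 26/224 = 0.1161 K/W
R_expanded polystyrene = R_tot − R_other = 0.08061 K/W
L = R·k·A = 0.08061×0.032×31.5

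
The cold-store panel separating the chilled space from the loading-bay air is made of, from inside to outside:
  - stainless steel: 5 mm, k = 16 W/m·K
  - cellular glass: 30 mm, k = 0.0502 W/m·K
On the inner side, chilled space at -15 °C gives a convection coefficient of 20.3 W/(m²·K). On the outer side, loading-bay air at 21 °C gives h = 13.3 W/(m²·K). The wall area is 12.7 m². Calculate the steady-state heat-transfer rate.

Q ≈ 633 W

Series thermal resistances:
R_inner film = 1/(h_i·A) = 1/(20.3×12.7) = 0.003879 K/W
R_stainless steel = L/(kA) = 0.005/(16×12.7) = 2.461×10^-5 K/W
R_cellular glass = L/(kA) = 0.03/(0.0502×12.7) = 0.04706 K/W
R_outer film = 1/(h_o·A) = 1/(13.3×12.7) = 0.00592 K/W
R_total = 0.05688 K/W
Q = ΔT / R_total = 36 / 0.05688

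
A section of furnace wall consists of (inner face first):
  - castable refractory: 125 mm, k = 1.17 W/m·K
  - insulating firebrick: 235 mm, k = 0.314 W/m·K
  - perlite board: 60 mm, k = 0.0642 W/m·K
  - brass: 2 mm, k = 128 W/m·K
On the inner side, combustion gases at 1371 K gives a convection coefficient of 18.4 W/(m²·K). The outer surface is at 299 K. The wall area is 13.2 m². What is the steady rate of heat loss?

Using the resistance-network approach (series):
R_inner film = 1/(h_i·A) = 1/(18.4×13.2) = 0.004117 K/W
R_castable refractory = L/(kA) = 0.125/(1.17×13.2) = 0.008094 K/W
R_insulating firebrick = L/(kA) = 0.235/(0.314×13.2) = 0.0567 K/W
R_perlite board = L/(kA) = 0.06/(0.0642×13.2) = 0.0708 K/W
R_brass = L/(kA) = 0.002/(128×13.2) = 1.184×10^-6 K/W
R_total = 0.1397 K/W
Q = ΔT / R_total = 1072 / 0.1397

Q ≈ 7670 W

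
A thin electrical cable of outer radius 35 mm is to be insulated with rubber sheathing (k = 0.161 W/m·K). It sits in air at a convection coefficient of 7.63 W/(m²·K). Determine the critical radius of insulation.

For a cylinder r_cr = k/h = 0.161/7.63
r_cr = 21.1 mm; since the bare radius (35 mm) is above r_cr, any added insulation will reduce heat loss.

r_cr ≈ 21.1 mm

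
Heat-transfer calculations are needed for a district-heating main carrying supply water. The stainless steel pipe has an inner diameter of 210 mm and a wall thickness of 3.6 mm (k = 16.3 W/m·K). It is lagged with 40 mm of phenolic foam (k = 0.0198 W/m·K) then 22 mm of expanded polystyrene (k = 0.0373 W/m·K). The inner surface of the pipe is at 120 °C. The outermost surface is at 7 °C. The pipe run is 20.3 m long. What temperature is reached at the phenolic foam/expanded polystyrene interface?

T ≈ 28.4 °C

Per-layer cylindrical resistances, series-summed:
R_stainless steel pipe wall = ln(108.6/105)/(2π×16.3×20.3) = 1.621×10^-5 K/W
R_phenolic foam = ln(148.6/108.6)/(2π×0.0198×20.3) = 0.1242 K/W
R_expanded polystyrene = ln(170.6/148.6)/(2π×0.0373×20.3) = 0.02902 K/W
R_total = 0.1532 K/W
Q = ΔT/R_total = 113/0.1532
Q = 738 W
T_interface = T_inner − Q·ΣR(inner→interface) = 120 − 738×0.1242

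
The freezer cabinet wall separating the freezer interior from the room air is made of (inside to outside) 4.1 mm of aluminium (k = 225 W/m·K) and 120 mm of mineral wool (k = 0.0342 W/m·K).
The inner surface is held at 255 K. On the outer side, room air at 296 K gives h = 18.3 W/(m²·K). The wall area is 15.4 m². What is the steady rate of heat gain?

Series thermal resistances:
R_aluminium = L/(kA) = 0.0041/(225×15.4) = 1.183×10^-6 K/W
R_mineral wool = L/(kA) = 0.12/(0.0342×15.4) = 0.2278 K/W
R_outer film = 1/(h_o·A) = 1/(18.3×15.4) = 0.003548 K/W
R_total = 0.2314 K/W
Q = ΔT / R_total = 41 / 0.2314

Q ≈ 177 W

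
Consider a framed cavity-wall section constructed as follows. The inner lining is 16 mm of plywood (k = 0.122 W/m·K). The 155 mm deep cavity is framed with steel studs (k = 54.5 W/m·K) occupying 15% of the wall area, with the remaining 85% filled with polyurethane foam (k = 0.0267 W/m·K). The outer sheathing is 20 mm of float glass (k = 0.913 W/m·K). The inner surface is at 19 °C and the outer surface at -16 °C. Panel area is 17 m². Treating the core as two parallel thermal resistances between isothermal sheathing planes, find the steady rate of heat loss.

Q ≈ 3460 W

Sheathing layers in series; stud and cavity paths in parallel between them.
R_inner = 0.016/(0.122×17) = 0.007715 K/W
R_stud  = 0.155/(54.5×0.15×17) = 0.001115 K/W
R_cav   = 0.155/(0.0267×0.85×17) = 0.4017 K/W
1/R_core = 1/R_stud + 1/R_cav → R_core = 0.001112 K/W
R_outer = 0.02/(0.913×17) = 0.001289 K/W
R_total = 0.01012 K/W
Q = ΔT/R_total = 35/0.01012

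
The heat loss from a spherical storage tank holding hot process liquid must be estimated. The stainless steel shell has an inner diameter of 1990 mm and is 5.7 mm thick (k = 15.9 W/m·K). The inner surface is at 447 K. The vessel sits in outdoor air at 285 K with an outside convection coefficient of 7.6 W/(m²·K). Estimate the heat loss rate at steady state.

Each spherical layer contributes R = (1/r_i − 1/r_o)/(4πk):
R_stainless steel shell = (1/0.995 − 1/1.0007)/(4π×15.9) = 2.865×10^-5 K/W
R_outer film = 1/(h·4πr_o²) = 1/(7.6×4π×1.0007²) = 0.01046 K/W
R_total = 0.01048 K/W
Q = ΔT/R_total = 162/0.01048

Q ≈ 15500 W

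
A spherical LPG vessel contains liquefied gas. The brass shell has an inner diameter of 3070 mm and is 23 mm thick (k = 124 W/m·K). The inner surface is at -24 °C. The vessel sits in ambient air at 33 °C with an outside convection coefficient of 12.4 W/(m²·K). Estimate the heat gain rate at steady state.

Q ≈ 21500 W

Radial (spherical) resistances in series:
R_brass shell = (1/1.535 − 1/1.558)/(4π×124) = 6.172×10^-6 K/W
R_outer film = 1/(h·4πr_o²) = 1/(12.4×4π×1.558²) = 0.002644 K/W
R_total = 0.00265 K/W
Q = ΔT/R_total = 57/0.00265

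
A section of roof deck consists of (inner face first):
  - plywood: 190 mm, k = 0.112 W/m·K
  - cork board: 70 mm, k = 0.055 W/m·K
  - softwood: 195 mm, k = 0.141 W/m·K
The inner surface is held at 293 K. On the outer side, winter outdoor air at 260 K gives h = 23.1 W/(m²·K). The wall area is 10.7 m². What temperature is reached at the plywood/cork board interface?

T ≈ 280 K

Model the wall as resistances in series:
R_plywood = L/(kA) = 0.19/(0.112×10.7) = 0.1585 K/W
R_cork board = L/(kA) = 0.07/(0.055×10.7) = 0.1189 K/W
R_softwood = L/(kA) = 0.195/(0.141×10.7) = 0.1293 K/W
R_outer film = 1/(h_o·A) = 1/(23.1×10.7) = 0.004046 K/W
R_total = 0.4108 K/W;  Q = ΔT/R_total = 33/0.4108 = 80.33 W
T_interface = T_inner − Q·ΣR(inner→interface) = 293 − 80.3×0.1585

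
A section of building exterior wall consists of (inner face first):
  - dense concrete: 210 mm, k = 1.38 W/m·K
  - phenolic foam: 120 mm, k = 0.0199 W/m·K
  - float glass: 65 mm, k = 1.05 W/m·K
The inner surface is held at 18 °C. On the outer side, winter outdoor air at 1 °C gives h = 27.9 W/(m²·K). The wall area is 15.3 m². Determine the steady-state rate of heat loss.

Thermal resistances in series:
R_dense concrete = L/(kA) = 0.21/(1.38×15.3) = 0.009946 K/W
R_phenolic foam = L/(kA) = 0.12/(0.0199×15.3) = 0.3941 K/W
R_float glass = L/(kA) = 0.065/(1.05×15.3) = 0.004046 K/W
R_outer film = 1/(h_o·A) = 1/(27.9×15.3) = 0.002343 K/W
R_total = 0.4105 K/W
Q = ΔT / R_total = 17 / 0.4105

Q ≈ 41.4 W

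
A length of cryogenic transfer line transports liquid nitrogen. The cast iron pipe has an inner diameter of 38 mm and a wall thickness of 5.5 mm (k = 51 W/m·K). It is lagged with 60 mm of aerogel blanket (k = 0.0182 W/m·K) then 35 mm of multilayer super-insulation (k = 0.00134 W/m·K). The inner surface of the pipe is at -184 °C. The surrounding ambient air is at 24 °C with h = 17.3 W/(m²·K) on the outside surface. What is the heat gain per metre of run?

q′ ≈ 3.99 W/m

Cylindrical conduction, so R = ln(r₂/r₁)/(2πkL) per layer, in series:
R_cast iron pipe wall = ln(24.5/19)/(2π×51×1) = 7.934×10^-4 K/W
R_aerogel blanket = ln(84.5/24.5)/(2π×0.0182×1) = 10.83 K/W
R_multilayer super-insulation = ln(119.5/84.5)/(2π×0.00134×1) = 41.16 K/W
R_outer film = 1/(h_o·2πr_oL) = 1/(17.3×2π×0.1195×1) = 0.07699 K/W
R_total = 52.07 K/W
Q = ΔT/R_total = 208/52.07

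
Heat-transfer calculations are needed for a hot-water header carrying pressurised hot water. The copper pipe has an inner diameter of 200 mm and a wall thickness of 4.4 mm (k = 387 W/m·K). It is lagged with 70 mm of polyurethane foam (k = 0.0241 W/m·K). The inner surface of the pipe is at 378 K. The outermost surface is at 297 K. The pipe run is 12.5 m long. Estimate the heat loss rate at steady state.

Radial resistances (cylindrical: R_cond = ln(r_o/r_i)/(2πkL), R_conv = 1/(h·2πrL)):
R_copper pipe wall = ln(104.4/100)/(2π×387×12.5) = 1.417×10^-6 K/W
R_polyurethane foam = ln(174.4/104.4)/(2π×0.0241×12.5) = 0.2711 K/W
R_total = 0.2711 K/W
Q = ΔT/R_total = 81/0.2711

Q ≈ 299 W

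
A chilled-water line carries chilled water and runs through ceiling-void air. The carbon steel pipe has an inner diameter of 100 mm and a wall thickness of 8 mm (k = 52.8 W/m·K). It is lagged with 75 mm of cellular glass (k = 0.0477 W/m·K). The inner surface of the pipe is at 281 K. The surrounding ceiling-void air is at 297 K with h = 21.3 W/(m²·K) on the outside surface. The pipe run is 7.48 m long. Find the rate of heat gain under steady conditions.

Q ≈ 42.4 W

Cylindrical conduction, so R = ln(r₂/r₁)/(2πkL) per layer, in series:
R_carbon steel pipe wall = ln(58/50)/(2π×52.8×7.48) = 5.981×10^-5 K/W
R_cellular glass = ln(133/58)/(2π×0.0477×7.48) = 0.3702 K/W
R_outer film = 1/(h_o·2πr_oL) = 1/(21.3×2π×0.133×7.48) = 0.007511 K/W
R_total = 0.3778 K/W
Q = ΔT/R_total = 16/0.3778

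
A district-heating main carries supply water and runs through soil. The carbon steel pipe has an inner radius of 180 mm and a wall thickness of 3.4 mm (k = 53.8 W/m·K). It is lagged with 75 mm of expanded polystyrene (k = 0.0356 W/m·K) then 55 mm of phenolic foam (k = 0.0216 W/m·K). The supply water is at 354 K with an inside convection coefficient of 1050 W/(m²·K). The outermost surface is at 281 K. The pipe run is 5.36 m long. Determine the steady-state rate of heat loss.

Q ≈ 132 W

For a radial system each layer contributes R = ln(r_out/r_in)/(2πkL); films add R = 1/(hA).
R_inner film = 1/(h_i·2πr₁L) = 1/(1050×2π×0.18×5.36) = 1.571×10^-4 K/W
R_carbon steel pipe wall = ln(183.4/180)/(2π×53.8×5.36) = 1.033×10^-5 K/W
R_expanded polystyrene = ln(258.4/183.4)/(2π×0.0356×5.36) = 0.286 K/W
R_phenolic foam = ln(313.4/258.4)/(2π×0.0216×5.36) = 0.2653 K/W
R_total = 0.5514 K/W
Q = ΔT/R_total = 73/0.5514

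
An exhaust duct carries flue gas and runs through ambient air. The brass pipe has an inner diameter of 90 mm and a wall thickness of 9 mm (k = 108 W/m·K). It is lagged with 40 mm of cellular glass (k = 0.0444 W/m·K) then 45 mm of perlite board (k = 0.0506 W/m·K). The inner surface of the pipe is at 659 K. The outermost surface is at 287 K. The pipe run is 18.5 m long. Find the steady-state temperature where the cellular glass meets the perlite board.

Treating each annulus and film as a series resistance:
R_brass pipe wall = ln(54/45)/(2π×108×18.5) = 1.452×10^-5 K/W
R_cellular glass = ln(94/54)/(2π×0.0444×18.5) = 0.1074 K/W
R_perlite board = ln(139/94)/(2π×0.0506×18.5) = 0.06651 K/W
R_total = 0.1739 K/W
Q = ΔT/R_total = 372/0.1739
Q = 2140 W
T_interface = T_inner − Q·ΣR(inner→interface) = 659 − 2140×0.1074

T ≈ 429 K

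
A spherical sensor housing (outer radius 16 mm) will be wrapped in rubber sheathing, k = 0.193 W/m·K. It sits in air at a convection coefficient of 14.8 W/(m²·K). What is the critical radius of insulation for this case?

r_cr ≈ 26.1 mm

For a sphere r_cr = 2k/h = 2×0.193/14.8
r_cr = 26.1 mm; since the bare radius (16 mm) is below r_cr, adding a thin layer of insulation will *increase* heat loss.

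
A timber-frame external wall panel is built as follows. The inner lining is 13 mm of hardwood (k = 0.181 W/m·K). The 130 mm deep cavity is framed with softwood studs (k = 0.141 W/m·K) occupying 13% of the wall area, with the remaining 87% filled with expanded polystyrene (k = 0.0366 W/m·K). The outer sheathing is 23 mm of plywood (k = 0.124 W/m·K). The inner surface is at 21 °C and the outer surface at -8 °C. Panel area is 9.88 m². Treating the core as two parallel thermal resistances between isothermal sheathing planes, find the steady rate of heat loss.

Q ≈ 101 W

Sheathing layers in series; stud and cavity paths in parallel between them.
R_inner = 0.013/(0.181×9.88) = 0.00727 K/W
R_stud  = 0.13/(0.141×0.13×9.88) = 0.7178 K/W
R_cav   = 0.13/(0.0366×0.87×9.88) = 0.4132 K/W
1/R_core = 1/R_stud + 1/R_cav → R_core = 0.2623 K/W
R_outer = 0.023/(0.124×9.88) = 0.01877 K/W
R_total = 0.2883 K/W
Q = ΔT/R_total = 29/0.2883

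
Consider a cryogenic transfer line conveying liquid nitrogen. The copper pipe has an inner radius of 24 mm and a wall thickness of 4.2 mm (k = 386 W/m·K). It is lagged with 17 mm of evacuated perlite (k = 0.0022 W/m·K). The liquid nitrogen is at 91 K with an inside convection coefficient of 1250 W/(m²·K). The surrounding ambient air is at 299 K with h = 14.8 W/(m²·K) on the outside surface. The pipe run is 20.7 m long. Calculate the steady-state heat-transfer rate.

Cylindrical conduction, so R = ln(r₂/r₁)/(2πkL) per layer, in series:
R_inner film = 1/(h_i·2πr₁L) = 1/(1250×2π×0.024×20.7) = 2.563×10^-4 K/W
R_copper pipe wall = ln(28.2/24)/(2π×386×20.7) = 3.212×10^-6 K/W
R_evacuated perlite = ln(45.2/28.2)/(2π×0.0022×20.7) = 1.649 K/W
R_outer film = 1/(h_o·2πr_oL) = 1/(14.8×2π×0.0452×20.7) = 0.01149 K/W
R_total = 1.661 K/W
Q = ΔT/R_total = 208/1.661

Q ≈ 125 W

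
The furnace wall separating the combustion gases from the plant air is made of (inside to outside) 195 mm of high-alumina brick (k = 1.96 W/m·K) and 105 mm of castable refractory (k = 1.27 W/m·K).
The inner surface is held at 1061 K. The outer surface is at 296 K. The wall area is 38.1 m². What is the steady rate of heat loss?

Q ≈ 160000 W

Using the resistance-network approach (series):
R_high-alumina brick = L/(kA) = 0.195/(1.96×38.1) = 0.002611 K/W
R_castable refractory = L/(kA) = 0.105/(1.27×38.1) = 0.00217 K/W
R_total = 0.004781 K/W
Q = ΔT / R_total = 765 / 0.004781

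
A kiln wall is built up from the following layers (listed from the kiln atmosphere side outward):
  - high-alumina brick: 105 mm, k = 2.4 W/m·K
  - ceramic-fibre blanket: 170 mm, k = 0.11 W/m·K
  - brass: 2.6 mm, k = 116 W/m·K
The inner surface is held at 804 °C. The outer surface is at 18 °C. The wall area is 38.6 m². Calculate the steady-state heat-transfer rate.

Model the wall as resistances in series:
R_high-alumina brick = L/(kA) = 0.105/(2.4×38.6) = 0.001133 K/W
R_ceramic-fibre blanket = L/(kA) = 0.17/(0.11×38.6) = 0.04004 K/W
R_brass = L/(kA) = 0.0026/(116×38.6) = 5.807×10^-7 K/W
R_total = 0.04117 K/W
Q = ΔT / R_total = 786 / 0.04117

Q ≈ 19100 W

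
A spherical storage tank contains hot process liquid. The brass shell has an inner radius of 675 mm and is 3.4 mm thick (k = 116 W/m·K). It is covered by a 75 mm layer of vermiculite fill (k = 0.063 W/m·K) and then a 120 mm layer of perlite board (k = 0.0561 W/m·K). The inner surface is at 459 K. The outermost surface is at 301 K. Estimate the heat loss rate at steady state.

Each spherical layer contributes R = (1/r_i − 1/r_o)/(4πk):
R_brass shell = (1/0.675 − 1/0.6784)/(4π×116) = 5.094×10^-6 K/W
R_vermiculite fill = (1/0.6784 − 1/0.7534)/(4π×0.063) = 0.1854 K/W
R_perlite board = (1/0.7534 − 1/0.8734)/(4π×0.0561) = 0.2587 K/W
R_total = 0.444 K/W
Q = ΔT/R_total = 158/0.444

Q ≈ 356 W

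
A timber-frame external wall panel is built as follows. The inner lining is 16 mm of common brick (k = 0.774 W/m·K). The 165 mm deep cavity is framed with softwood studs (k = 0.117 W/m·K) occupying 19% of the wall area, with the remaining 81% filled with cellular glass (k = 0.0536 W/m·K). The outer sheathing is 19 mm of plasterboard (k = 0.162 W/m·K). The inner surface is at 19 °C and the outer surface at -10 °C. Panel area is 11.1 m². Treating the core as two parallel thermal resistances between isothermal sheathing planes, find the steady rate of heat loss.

Q ≈ 121 W

Sheathing layers in series; stud and cavity paths in parallel between them.
R_inner = 0.016/(0.774×11.1) = 0.001862 K/W
R_stud  = 0.165/(0.117×0.19×11.1) = 0.6687 K/W
R_cav   = 0.165/(0.0536×0.81×11.1) = 0.3424 K/W
1/R_core = 1/R_stud + 1/R_cav → R_core = 0.2264 K/W
R_outer = 0.019/(0.162×11.1) = 0.01057 K/W
R_total = 0.2389 K/W
Q = ΔT/R_total = 29/0.2389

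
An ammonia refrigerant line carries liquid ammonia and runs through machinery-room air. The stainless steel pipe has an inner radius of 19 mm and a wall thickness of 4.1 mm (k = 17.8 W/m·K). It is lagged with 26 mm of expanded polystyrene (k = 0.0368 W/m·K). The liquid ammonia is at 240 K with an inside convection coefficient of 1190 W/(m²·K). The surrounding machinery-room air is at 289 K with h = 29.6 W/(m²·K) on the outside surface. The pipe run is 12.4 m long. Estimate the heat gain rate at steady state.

For a radial system each layer contributes R = ln(r_out/r_in)/(2πkL); films add R = 1/(hA).
R_inner film = 1/(h_i·2πr₁L) = 1/(1190×2π×0.019×12.4) = 5.677×10^-4 K/W
R_stainless steel pipe wall = ln(23.1/19)/(2π×17.8×12.4) = 1.409×10^-4 K/W
R_expanded polystyrene = ln(49.1/23.1)/(2π×0.0368×12.4) = 0.263 K/W
R_outer film = 1/(h_o·2πr_oL) = 1/(29.6×2π×0.0491×12.4) = 0.008831 K/W
R_total = 0.2725 K/W
Q = ΔT/R_total = 49/0.2725

Q ≈ 180 W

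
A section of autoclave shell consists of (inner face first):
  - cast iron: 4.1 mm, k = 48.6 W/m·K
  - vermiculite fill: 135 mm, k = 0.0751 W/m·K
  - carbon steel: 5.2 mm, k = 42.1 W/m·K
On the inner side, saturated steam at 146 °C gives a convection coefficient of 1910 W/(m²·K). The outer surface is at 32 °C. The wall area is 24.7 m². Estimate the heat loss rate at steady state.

Using the resistance-network approach (series):
R_inner film = 1/(h_i·A) = 1/(1910×24.7) = 2.12×10^-5 K/W
R_cast iron = L/(kA) = 0.0041/(48.6×24.7) = 3.415×10^-6 K/W
R_vermiculite fill = L/(kA) = 0.135/(0.0751×24.7) = 0.07278 K/W
R_carbon steel = L/(kA) = 0.0052/(42.1×24.7) = 5.001×10^-6 K/W
R_total = 0.07281 K/W
Q = ΔT / R_total = 114 / 0.07281

Q ≈ 1570 W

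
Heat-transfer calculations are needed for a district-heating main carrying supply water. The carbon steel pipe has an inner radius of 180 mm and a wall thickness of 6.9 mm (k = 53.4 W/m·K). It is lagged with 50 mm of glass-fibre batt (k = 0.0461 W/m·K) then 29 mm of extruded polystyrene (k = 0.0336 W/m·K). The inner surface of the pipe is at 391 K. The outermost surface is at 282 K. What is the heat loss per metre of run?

q′ ≈ 79.8 W/m

Cylindrical conduction, so R = ln(r₂/r₁)/(2πkL) per layer, in series:
R_carbon steel pipe wall = ln(186.9/180)/(2π×53.4×1) = 1.121×10^-4 K/W
R_glass-fibre batt = ln(236.9/186.9)/(2π×0.0461×1) = 0.8184 K/W
R_extruded polystyrene = ln(265.9/236.9)/(2π×0.0336×1) = 0.547 K/W
R_total = 1.366 K/W
Q = ΔT/R_total = 109/1.366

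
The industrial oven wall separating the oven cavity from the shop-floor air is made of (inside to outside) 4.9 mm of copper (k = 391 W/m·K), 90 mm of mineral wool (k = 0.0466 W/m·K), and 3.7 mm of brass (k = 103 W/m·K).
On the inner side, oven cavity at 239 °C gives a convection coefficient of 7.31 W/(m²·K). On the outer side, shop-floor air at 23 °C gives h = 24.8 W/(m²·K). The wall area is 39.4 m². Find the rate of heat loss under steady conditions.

Q ≈ 4040 W

Series thermal resistances:
R_inner film = 1/(h_i·A) = 1/(7.31×39.4) = 0.003472 K/W
R_copper = L/(kA) = 0.0049/(391×39.4) = 3.181×10^-7 K/W
R_mineral wool = L/(kA) = 0.09/(0.0466×39.4) = 0.04902 K/W
R_brass = L/(kA) = 0.0037/(103×39.4) = 9.117×10^-7 K/W
R_outer film = 1/(h_o·A) = 1/(24.8×39.4) = 0.001023 K/W
R_total = 0.05352 K/W
Q = ΔT / R_total = 216 / 0.05352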